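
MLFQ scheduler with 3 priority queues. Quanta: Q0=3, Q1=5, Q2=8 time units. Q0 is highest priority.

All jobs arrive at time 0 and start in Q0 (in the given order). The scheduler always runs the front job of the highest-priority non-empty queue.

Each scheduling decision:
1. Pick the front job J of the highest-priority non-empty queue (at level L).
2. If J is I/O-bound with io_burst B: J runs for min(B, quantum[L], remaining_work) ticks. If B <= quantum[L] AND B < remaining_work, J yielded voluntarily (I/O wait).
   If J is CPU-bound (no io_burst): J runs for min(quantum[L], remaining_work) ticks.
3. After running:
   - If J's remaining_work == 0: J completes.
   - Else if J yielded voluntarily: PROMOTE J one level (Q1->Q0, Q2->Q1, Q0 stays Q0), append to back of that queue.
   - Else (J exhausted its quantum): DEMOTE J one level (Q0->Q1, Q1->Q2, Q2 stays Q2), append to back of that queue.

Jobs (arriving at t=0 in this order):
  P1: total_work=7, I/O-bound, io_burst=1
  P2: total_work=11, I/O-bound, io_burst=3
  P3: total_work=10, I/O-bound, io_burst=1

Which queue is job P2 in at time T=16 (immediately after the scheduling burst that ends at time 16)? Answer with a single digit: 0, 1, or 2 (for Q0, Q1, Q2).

Answer: 0

Derivation:
t=0-1: P1@Q0 runs 1, rem=6, I/O yield, promote→Q0. Q0=[P2,P3,P1] Q1=[] Q2=[]
t=1-4: P2@Q0 runs 3, rem=8, I/O yield, promote→Q0. Q0=[P3,P1,P2] Q1=[] Q2=[]
t=4-5: P3@Q0 runs 1, rem=9, I/O yield, promote→Q0. Q0=[P1,P2,P3] Q1=[] Q2=[]
t=5-6: P1@Q0 runs 1, rem=5, I/O yield, promote→Q0. Q0=[P2,P3,P1] Q1=[] Q2=[]
t=6-9: P2@Q0 runs 3, rem=5, I/O yield, promote→Q0. Q0=[P3,P1,P2] Q1=[] Q2=[]
t=9-10: P3@Q0 runs 1, rem=8, I/O yield, promote→Q0. Q0=[P1,P2,P3] Q1=[] Q2=[]
t=10-11: P1@Q0 runs 1, rem=4, I/O yield, promote→Q0. Q0=[P2,P3,P1] Q1=[] Q2=[]
t=11-14: P2@Q0 runs 3, rem=2, I/O yield, promote→Q0. Q0=[P3,P1,P2] Q1=[] Q2=[]
t=14-15: P3@Q0 runs 1, rem=7, I/O yield, promote→Q0. Q0=[P1,P2,P3] Q1=[] Q2=[]
t=15-16: P1@Q0 runs 1, rem=3, I/O yield, promote→Q0. Q0=[P2,P3,P1] Q1=[] Q2=[]
t=16-18: P2@Q0 runs 2, rem=0, completes. Q0=[P3,P1] Q1=[] Q2=[]
t=18-19: P3@Q0 runs 1, rem=6, I/O yield, promote→Q0. Q0=[P1,P3] Q1=[] Q2=[]
t=19-20: P1@Q0 runs 1, rem=2, I/O yield, promote→Q0. Q0=[P3,P1] Q1=[] Q2=[]
t=20-21: P3@Q0 runs 1, rem=5, I/O yield, promote→Q0. Q0=[P1,P3] Q1=[] Q2=[]
t=21-22: P1@Q0 runs 1, rem=1, I/O yield, promote→Q0. Q0=[P3,P1] Q1=[] Q2=[]
t=22-23: P3@Q0 runs 1, rem=4, I/O yield, promote→Q0. Q0=[P1,P3] Q1=[] Q2=[]
t=23-24: P1@Q0 runs 1, rem=0, completes. Q0=[P3] Q1=[] Q2=[]
t=24-25: P3@Q0 runs 1, rem=3, I/O yield, promote→Q0. Q0=[P3] Q1=[] Q2=[]
t=25-26: P3@Q0 runs 1, rem=2, I/O yield, promote→Q0. Q0=[P3] Q1=[] Q2=[]
t=26-27: P3@Q0 runs 1, rem=1, I/O yield, promote→Q0. Q0=[P3] Q1=[] Q2=[]
t=27-28: P3@Q0 runs 1, rem=0, completes. Q0=[] Q1=[] Q2=[]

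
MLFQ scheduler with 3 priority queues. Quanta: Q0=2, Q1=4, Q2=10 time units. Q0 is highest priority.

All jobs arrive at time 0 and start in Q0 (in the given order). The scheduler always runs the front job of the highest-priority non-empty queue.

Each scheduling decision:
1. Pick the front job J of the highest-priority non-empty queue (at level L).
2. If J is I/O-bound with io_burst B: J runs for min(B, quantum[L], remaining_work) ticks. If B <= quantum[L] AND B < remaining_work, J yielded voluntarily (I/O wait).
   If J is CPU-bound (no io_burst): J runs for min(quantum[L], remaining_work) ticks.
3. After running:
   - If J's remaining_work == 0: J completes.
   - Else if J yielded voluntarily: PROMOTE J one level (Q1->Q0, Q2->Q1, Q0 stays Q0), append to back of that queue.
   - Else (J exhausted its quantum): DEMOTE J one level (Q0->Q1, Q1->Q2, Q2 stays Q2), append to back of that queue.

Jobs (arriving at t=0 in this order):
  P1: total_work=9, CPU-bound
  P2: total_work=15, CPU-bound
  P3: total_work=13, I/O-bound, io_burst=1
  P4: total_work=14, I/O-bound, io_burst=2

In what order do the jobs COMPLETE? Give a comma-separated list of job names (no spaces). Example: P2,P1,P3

t=0-2: P1@Q0 runs 2, rem=7, quantum used, demote→Q1. Q0=[P2,P3,P4] Q1=[P1] Q2=[]
t=2-4: P2@Q0 runs 2, rem=13, quantum used, demote→Q1. Q0=[P3,P4] Q1=[P1,P2] Q2=[]
t=4-5: P3@Q0 runs 1, rem=12, I/O yield, promote→Q0. Q0=[P4,P3] Q1=[P1,P2] Q2=[]
t=5-7: P4@Q0 runs 2, rem=12, I/O yield, promote→Q0. Q0=[P3,P4] Q1=[P1,P2] Q2=[]
t=7-8: P3@Q0 runs 1, rem=11, I/O yield, promote→Q0. Q0=[P4,P3] Q1=[P1,P2] Q2=[]
t=8-10: P4@Q0 runs 2, rem=10, I/O yield, promote→Q0. Q0=[P3,P4] Q1=[P1,P2] Q2=[]
t=10-11: P3@Q0 runs 1, rem=10, I/O yield, promote→Q0. Q0=[P4,P3] Q1=[P1,P2] Q2=[]
t=11-13: P4@Q0 runs 2, rem=8, I/O yield, promote→Q0. Q0=[P3,P4] Q1=[P1,P2] Q2=[]
t=13-14: P3@Q0 runs 1, rem=9, I/O yield, promote→Q0. Q0=[P4,P3] Q1=[P1,P2] Q2=[]
t=14-16: P4@Q0 runs 2, rem=6, I/O yield, promote→Q0. Q0=[P3,P4] Q1=[P1,P2] Q2=[]
t=16-17: P3@Q0 runs 1, rem=8, I/O yield, promote→Q0. Q0=[P4,P3] Q1=[P1,P2] Q2=[]
t=17-19: P4@Q0 runs 2, rem=4, I/O yield, promote→Q0. Q0=[P3,P4] Q1=[P1,P2] Q2=[]
t=19-20: P3@Q0 runs 1, rem=7, I/O yield, promote→Q0. Q0=[P4,P3] Q1=[P1,P2] Q2=[]
t=20-22: P4@Q0 runs 2, rem=2, I/O yield, promote→Q0. Q0=[P3,P4] Q1=[P1,P2] Q2=[]
t=22-23: P3@Q0 runs 1, rem=6, I/O yield, promote→Q0. Q0=[P4,P3] Q1=[P1,P2] Q2=[]
t=23-25: P4@Q0 runs 2, rem=0, completes. Q0=[P3] Q1=[P1,P2] Q2=[]
t=25-26: P3@Q0 runs 1, rem=5, I/O yield, promote→Q0. Q0=[P3] Q1=[P1,P2] Q2=[]
t=26-27: P3@Q0 runs 1, rem=4, I/O yield, promote→Q0. Q0=[P3] Q1=[P1,P2] Q2=[]
t=27-28: P3@Q0 runs 1, rem=3, I/O yield, promote→Q0. Q0=[P3] Q1=[P1,P2] Q2=[]
t=28-29: P3@Q0 runs 1, rem=2, I/O yield, promote→Q0. Q0=[P3] Q1=[P1,P2] Q2=[]
t=29-30: P3@Q0 runs 1, rem=1, I/O yield, promote→Q0. Q0=[P3] Q1=[P1,P2] Q2=[]
t=30-31: P3@Q0 runs 1, rem=0, completes. Q0=[] Q1=[P1,P2] Q2=[]
t=31-35: P1@Q1 runs 4, rem=3, quantum used, demote→Q2. Q0=[] Q1=[P2] Q2=[P1]
t=35-39: P2@Q1 runs 4, rem=9, quantum used, demote→Q2. Q0=[] Q1=[] Q2=[P1,P2]
t=39-42: P1@Q2 runs 3, rem=0, completes. Q0=[] Q1=[] Q2=[P2]
t=42-51: P2@Q2 runs 9, rem=0, completes. Q0=[] Q1=[] Q2=[]

Answer: P4,P3,P1,P2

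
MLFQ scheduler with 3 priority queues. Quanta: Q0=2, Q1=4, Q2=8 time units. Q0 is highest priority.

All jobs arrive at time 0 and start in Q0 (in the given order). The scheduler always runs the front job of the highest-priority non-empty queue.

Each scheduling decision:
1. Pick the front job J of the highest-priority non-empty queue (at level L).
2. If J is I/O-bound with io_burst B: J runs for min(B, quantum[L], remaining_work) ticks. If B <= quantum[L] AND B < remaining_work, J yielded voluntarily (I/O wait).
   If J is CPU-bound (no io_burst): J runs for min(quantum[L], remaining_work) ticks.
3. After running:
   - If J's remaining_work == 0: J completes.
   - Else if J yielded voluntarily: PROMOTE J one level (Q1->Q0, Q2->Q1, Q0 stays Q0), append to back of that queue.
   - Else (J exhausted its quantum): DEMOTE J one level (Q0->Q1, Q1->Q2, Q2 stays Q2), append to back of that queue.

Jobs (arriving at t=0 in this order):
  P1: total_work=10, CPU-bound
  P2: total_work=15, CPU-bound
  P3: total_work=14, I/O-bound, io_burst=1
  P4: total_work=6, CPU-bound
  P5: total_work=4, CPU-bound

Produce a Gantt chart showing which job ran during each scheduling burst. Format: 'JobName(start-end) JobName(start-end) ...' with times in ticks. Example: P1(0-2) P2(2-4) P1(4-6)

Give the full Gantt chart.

Answer: P1(0-2) P2(2-4) P3(4-5) P4(5-7) P5(7-9) P3(9-10) P3(10-11) P3(11-12) P3(12-13) P3(13-14) P3(14-15) P3(15-16) P3(16-17) P3(17-18) P3(18-19) P3(19-20) P3(20-21) P3(21-22) P1(22-26) P2(26-30) P4(30-34) P5(34-36) P1(36-40) P2(40-48) P2(48-49)

Derivation:
t=0-2: P1@Q0 runs 2, rem=8, quantum used, demote→Q1. Q0=[P2,P3,P4,P5] Q1=[P1] Q2=[]
t=2-4: P2@Q0 runs 2, rem=13, quantum used, demote→Q1. Q0=[P3,P4,P5] Q1=[P1,P2] Q2=[]
t=4-5: P3@Q0 runs 1, rem=13, I/O yield, promote→Q0. Q0=[P4,P5,P3] Q1=[P1,P2] Q2=[]
t=5-7: P4@Q0 runs 2, rem=4, quantum used, demote→Q1. Q0=[P5,P3] Q1=[P1,P2,P4] Q2=[]
t=7-9: P5@Q0 runs 2, rem=2, quantum used, demote→Q1. Q0=[P3] Q1=[P1,P2,P4,P5] Q2=[]
t=9-10: P3@Q0 runs 1, rem=12, I/O yield, promote→Q0. Q0=[P3] Q1=[P1,P2,P4,P5] Q2=[]
t=10-11: P3@Q0 runs 1, rem=11, I/O yield, promote→Q0. Q0=[P3] Q1=[P1,P2,P4,P5] Q2=[]
t=11-12: P3@Q0 runs 1, rem=10, I/O yield, promote→Q0. Q0=[P3] Q1=[P1,P2,P4,P5] Q2=[]
t=12-13: P3@Q0 runs 1, rem=9, I/O yield, promote→Q0. Q0=[P3] Q1=[P1,P2,P4,P5] Q2=[]
t=13-14: P3@Q0 runs 1, rem=8, I/O yield, promote→Q0. Q0=[P3] Q1=[P1,P2,P4,P5] Q2=[]
t=14-15: P3@Q0 runs 1, rem=7, I/O yield, promote→Q0. Q0=[P3] Q1=[P1,P2,P4,P5] Q2=[]
t=15-16: P3@Q0 runs 1, rem=6, I/O yield, promote→Q0. Q0=[P3] Q1=[P1,P2,P4,P5] Q2=[]
t=16-17: P3@Q0 runs 1, rem=5, I/O yield, promote→Q0. Q0=[P3] Q1=[P1,P2,P4,P5] Q2=[]
t=17-18: P3@Q0 runs 1, rem=4, I/O yield, promote→Q0. Q0=[P3] Q1=[P1,P2,P4,P5] Q2=[]
t=18-19: P3@Q0 runs 1, rem=3, I/O yield, promote→Q0. Q0=[P3] Q1=[P1,P2,P4,P5] Q2=[]
t=19-20: P3@Q0 runs 1, rem=2, I/O yield, promote→Q0. Q0=[P3] Q1=[P1,P2,P4,P5] Q2=[]
t=20-21: P3@Q0 runs 1, rem=1, I/O yield, promote→Q0. Q0=[P3] Q1=[P1,P2,P4,P5] Q2=[]
t=21-22: P3@Q0 runs 1, rem=0, completes. Q0=[] Q1=[P1,P2,P4,P5] Q2=[]
t=22-26: P1@Q1 runs 4, rem=4, quantum used, demote→Q2. Q0=[] Q1=[P2,P4,P5] Q2=[P1]
t=26-30: P2@Q1 runs 4, rem=9, quantum used, demote→Q2. Q0=[] Q1=[P4,P5] Q2=[P1,P2]
t=30-34: P4@Q1 runs 4, rem=0, completes. Q0=[] Q1=[P5] Q2=[P1,P2]
t=34-36: P5@Q1 runs 2, rem=0, completes. Q0=[] Q1=[] Q2=[P1,P2]
t=36-40: P1@Q2 runs 4, rem=0, completes. Q0=[] Q1=[] Q2=[P2]
t=40-48: P2@Q2 runs 8, rem=1, quantum used, demote→Q2. Q0=[] Q1=[] Q2=[P2]
t=48-49: P2@Q2 runs 1, rem=0, completes. Q0=[] Q1=[] Q2=[]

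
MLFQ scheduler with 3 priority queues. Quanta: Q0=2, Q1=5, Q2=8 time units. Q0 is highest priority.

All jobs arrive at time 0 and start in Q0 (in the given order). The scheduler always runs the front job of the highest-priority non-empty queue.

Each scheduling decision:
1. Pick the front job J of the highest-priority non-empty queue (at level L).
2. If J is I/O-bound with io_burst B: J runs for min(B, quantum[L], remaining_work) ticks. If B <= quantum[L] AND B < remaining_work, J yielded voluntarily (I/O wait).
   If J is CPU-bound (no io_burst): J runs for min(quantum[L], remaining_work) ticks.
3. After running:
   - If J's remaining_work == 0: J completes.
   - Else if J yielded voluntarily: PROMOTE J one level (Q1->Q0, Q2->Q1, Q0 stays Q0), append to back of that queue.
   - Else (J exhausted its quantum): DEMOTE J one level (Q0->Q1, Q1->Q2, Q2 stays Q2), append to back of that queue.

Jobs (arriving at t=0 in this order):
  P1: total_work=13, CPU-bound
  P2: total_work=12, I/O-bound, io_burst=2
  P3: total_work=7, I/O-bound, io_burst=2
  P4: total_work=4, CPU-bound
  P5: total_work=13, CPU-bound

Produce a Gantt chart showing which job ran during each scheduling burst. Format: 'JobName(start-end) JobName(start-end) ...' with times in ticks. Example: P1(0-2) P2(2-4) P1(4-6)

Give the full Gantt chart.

t=0-2: P1@Q0 runs 2, rem=11, quantum used, demote→Q1. Q0=[P2,P3,P4,P5] Q1=[P1] Q2=[]
t=2-4: P2@Q0 runs 2, rem=10, I/O yield, promote→Q0. Q0=[P3,P4,P5,P2] Q1=[P1] Q2=[]
t=4-6: P3@Q0 runs 2, rem=5, I/O yield, promote→Q0. Q0=[P4,P5,P2,P3] Q1=[P1] Q2=[]
t=6-8: P4@Q0 runs 2, rem=2, quantum used, demote→Q1. Q0=[P5,P2,P3] Q1=[P1,P4] Q2=[]
t=8-10: P5@Q0 runs 2, rem=11, quantum used, demote→Q1. Q0=[P2,P3] Q1=[P1,P4,P5] Q2=[]
t=10-12: P2@Q0 runs 2, rem=8, I/O yield, promote→Q0. Q0=[P3,P2] Q1=[P1,P4,P5] Q2=[]
t=12-14: P3@Q0 runs 2, rem=3, I/O yield, promote→Q0. Q0=[P2,P3] Q1=[P1,P4,P5] Q2=[]
t=14-16: P2@Q0 runs 2, rem=6, I/O yield, promote→Q0. Q0=[P3,P2] Q1=[P1,P4,P5] Q2=[]
t=16-18: P3@Q0 runs 2, rem=1, I/O yield, promote→Q0. Q0=[P2,P3] Q1=[P1,P4,P5] Q2=[]
t=18-20: P2@Q0 runs 2, rem=4, I/O yield, promote→Q0. Q0=[P3,P2] Q1=[P1,P4,P5] Q2=[]
t=20-21: P3@Q0 runs 1, rem=0, completes. Q0=[P2] Q1=[P1,P4,P5] Q2=[]
t=21-23: P2@Q0 runs 2, rem=2, I/O yield, promote→Q0. Q0=[P2] Q1=[P1,P4,P5] Q2=[]
t=23-25: P2@Q0 runs 2, rem=0, completes. Q0=[] Q1=[P1,P4,P5] Q2=[]
t=25-30: P1@Q1 runs 5, rem=6, quantum used, demote→Q2. Q0=[] Q1=[P4,P5] Q2=[P1]
t=30-32: P4@Q1 runs 2, rem=0, completes. Q0=[] Q1=[P5] Q2=[P1]
t=32-37: P5@Q1 runs 5, rem=6, quantum used, demote→Q2. Q0=[] Q1=[] Q2=[P1,P5]
t=37-43: P1@Q2 runs 6, rem=0, completes. Q0=[] Q1=[] Q2=[P5]
t=43-49: P5@Q2 runs 6, rem=0, completes. Q0=[] Q1=[] Q2=[]

Answer: P1(0-2) P2(2-4) P3(4-6) P4(6-8) P5(8-10) P2(10-12) P3(12-14) P2(14-16) P3(16-18) P2(18-20) P3(20-21) P2(21-23) P2(23-25) P1(25-30) P4(30-32) P5(32-37) P1(37-43) P5(43-49)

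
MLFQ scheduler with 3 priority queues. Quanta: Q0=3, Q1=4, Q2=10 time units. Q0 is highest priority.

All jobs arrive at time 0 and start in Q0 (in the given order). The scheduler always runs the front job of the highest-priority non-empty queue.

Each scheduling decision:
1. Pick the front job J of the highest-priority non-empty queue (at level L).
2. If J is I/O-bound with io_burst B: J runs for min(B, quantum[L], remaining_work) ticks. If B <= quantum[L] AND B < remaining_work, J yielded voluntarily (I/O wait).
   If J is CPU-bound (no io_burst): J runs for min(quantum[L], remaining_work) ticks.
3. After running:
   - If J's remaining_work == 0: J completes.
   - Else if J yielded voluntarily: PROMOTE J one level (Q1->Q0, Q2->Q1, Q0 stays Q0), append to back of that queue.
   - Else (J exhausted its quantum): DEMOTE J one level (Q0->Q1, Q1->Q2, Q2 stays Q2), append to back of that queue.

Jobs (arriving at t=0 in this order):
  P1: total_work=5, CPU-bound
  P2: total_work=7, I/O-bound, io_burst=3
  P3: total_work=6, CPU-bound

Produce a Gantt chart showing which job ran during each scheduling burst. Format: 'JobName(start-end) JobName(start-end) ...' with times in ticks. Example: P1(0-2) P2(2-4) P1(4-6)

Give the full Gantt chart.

t=0-3: P1@Q0 runs 3, rem=2, quantum used, demote→Q1. Q0=[P2,P3] Q1=[P1] Q2=[]
t=3-6: P2@Q0 runs 3, rem=4, I/O yield, promote→Q0. Q0=[P3,P2] Q1=[P1] Q2=[]
t=6-9: P3@Q0 runs 3, rem=3, quantum used, demote→Q1. Q0=[P2] Q1=[P1,P3] Q2=[]
t=9-12: P2@Q0 runs 3, rem=1, I/O yield, promote→Q0. Q0=[P2] Q1=[P1,P3] Q2=[]
t=12-13: P2@Q0 runs 1, rem=0, completes. Q0=[] Q1=[P1,P3] Q2=[]
t=13-15: P1@Q1 runs 2, rem=0, completes. Q0=[] Q1=[P3] Q2=[]
t=15-18: P3@Q1 runs 3, rem=0, completes. Q0=[] Q1=[] Q2=[]

Answer: P1(0-3) P2(3-6) P3(6-9) P2(9-12) P2(12-13) P1(13-15) P3(15-18)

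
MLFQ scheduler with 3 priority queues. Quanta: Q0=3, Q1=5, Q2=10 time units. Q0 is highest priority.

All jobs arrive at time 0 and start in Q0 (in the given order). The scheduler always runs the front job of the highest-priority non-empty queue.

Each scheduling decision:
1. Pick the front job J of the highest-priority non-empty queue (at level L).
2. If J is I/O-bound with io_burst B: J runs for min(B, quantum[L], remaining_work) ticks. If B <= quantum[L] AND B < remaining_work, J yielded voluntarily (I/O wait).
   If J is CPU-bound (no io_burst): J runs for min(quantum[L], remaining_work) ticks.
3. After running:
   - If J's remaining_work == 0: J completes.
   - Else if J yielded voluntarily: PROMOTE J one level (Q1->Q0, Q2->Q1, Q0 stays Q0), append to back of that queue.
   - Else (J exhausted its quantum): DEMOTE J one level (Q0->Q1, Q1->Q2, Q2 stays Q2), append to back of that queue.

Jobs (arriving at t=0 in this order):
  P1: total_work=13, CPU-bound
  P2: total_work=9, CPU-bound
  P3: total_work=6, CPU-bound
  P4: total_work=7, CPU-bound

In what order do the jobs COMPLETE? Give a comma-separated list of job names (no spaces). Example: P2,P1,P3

t=0-3: P1@Q0 runs 3, rem=10, quantum used, demote→Q1. Q0=[P2,P3,P4] Q1=[P1] Q2=[]
t=3-6: P2@Q0 runs 3, rem=6, quantum used, demote→Q1. Q0=[P3,P4] Q1=[P1,P2] Q2=[]
t=6-9: P3@Q0 runs 3, rem=3, quantum used, demote→Q1. Q0=[P4] Q1=[P1,P2,P3] Q2=[]
t=9-12: P4@Q0 runs 3, rem=4, quantum used, demote→Q1. Q0=[] Q1=[P1,P2,P3,P4] Q2=[]
t=12-17: P1@Q1 runs 5, rem=5, quantum used, demote→Q2. Q0=[] Q1=[P2,P3,P4] Q2=[P1]
t=17-22: P2@Q1 runs 5, rem=1, quantum used, demote→Q2. Q0=[] Q1=[P3,P4] Q2=[P1,P2]
t=22-25: P3@Q1 runs 3, rem=0, completes. Q0=[] Q1=[P4] Q2=[P1,P2]
t=25-29: P4@Q1 runs 4, rem=0, completes. Q0=[] Q1=[] Q2=[P1,P2]
t=29-34: P1@Q2 runs 5, rem=0, completes. Q0=[] Q1=[] Q2=[P2]
t=34-35: P2@Q2 runs 1, rem=0, completes. Q0=[] Q1=[] Q2=[]

Answer: P3,P4,P1,P2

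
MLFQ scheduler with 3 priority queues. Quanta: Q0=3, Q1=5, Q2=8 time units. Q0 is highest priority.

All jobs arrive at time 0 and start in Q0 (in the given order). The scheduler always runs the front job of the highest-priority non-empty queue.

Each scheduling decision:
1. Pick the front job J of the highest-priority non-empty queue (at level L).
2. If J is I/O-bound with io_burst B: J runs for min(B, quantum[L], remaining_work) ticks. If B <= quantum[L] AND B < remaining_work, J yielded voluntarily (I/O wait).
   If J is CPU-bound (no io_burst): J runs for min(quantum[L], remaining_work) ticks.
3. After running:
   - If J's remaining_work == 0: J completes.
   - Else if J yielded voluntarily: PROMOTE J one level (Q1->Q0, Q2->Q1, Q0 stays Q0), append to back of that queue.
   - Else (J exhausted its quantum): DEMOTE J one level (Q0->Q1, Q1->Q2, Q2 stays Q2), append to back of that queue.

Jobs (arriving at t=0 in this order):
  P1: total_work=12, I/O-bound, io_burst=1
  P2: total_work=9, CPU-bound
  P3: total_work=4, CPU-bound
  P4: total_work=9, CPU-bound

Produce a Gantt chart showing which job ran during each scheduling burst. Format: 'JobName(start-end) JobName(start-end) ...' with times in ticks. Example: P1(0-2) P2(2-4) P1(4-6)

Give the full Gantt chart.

Answer: P1(0-1) P2(1-4) P3(4-7) P4(7-10) P1(10-11) P1(11-12) P1(12-13) P1(13-14) P1(14-15) P1(15-16) P1(16-17) P1(17-18) P1(18-19) P1(19-20) P1(20-21) P2(21-26) P3(26-27) P4(27-32) P2(32-33) P4(33-34)

Derivation:
t=0-1: P1@Q0 runs 1, rem=11, I/O yield, promote→Q0. Q0=[P2,P3,P4,P1] Q1=[] Q2=[]
t=1-4: P2@Q0 runs 3, rem=6, quantum used, demote→Q1. Q0=[P3,P4,P1] Q1=[P2] Q2=[]
t=4-7: P3@Q0 runs 3, rem=1, quantum used, demote→Q1. Q0=[P4,P1] Q1=[P2,P3] Q2=[]
t=7-10: P4@Q0 runs 3, rem=6, quantum used, demote→Q1. Q0=[P1] Q1=[P2,P3,P4] Q2=[]
t=10-11: P1@Q0 runs 1, rem=10, I/O yield, promote→Q0. Q0=[P1] Q1=[P2,P3,P4] Q2=[]
t=11-12: P1@Q0 runs 1, rem=9, I/O yield, promote→Q0. Q0=[P1] Q1=[P2,P3,P4] Q2=[]
t=12-13: P1@Q0 runs 1, rem=8, I/O yield, promote→Q0. Q0=[P1] Q1=[P2,P3,P4] Q2=[]
t=13-14: P1@Q0 runs 1, rem=7, I/O yield, promote→Q0. Q0=[P1] Q1=[P2,P3,P4] Q2=[]
t=14-15: P1@Q0 runs 1, rem=6, I/O yield, promote→Q0. Q0=[P1] Q1=[P2,P3,P4] Q2=[]
t=15-16: P1@Q0 runs 1, rem=5, I/O yield, promote→Q0. Q0=[P1] Q1=[P2,P3,P4] Q2=[]
t=16-17: P1@Q0 runs 1, rem=4, I/O yield, promote→Q0. Q0=[P1] Q1=[P2,P3,P4] Q2=[]
t=17-18: P1@Q0 runs 1, rem=3, I/O yield, promote→Q0. Q0=[P1] Q1=[P2,P3,P4] Q2=[]
t=18-19: P1@Q0 runs 1, rem=2, I/O yield, promote→Q0. Q0=[P1] Q1=[P2,P3,P4] Q2=[]
t=19-20: P1@Q0 runs 1, rem=1, I/O yield, promote→Q0. Q0=[P1] Q1=[P2,P3,P4] Q2=[]
t=20-21: P1@Q0 runs 1, rem=0, completes. Q0=[] Q1=[P2,P3,P4] Q2=[]
t=21-26: P2@Q1 runs 5, rem=1, quantum used, demote→Q2. Q0=[] Q1=[P3,P4] Q2=[P2]
t=26-27: P3@Q1 runs 1, rem=0, completes. Q0=[] Q1=[P4] Q2=[P2]
t=27-32: P4@Q1 runs 5, rem=1, quantum used, demote→Q2. Q0=[] Q1=[] Q2=[P2,P4]
t=32-33: P2@Q2 runs 1, rem=0, completes. Q0=[] Q1=[] Q2=[P4]
t=33-34: P4@Q2 runs 1, rem=0, completes. Q0=[] Q1=[] Q2=[]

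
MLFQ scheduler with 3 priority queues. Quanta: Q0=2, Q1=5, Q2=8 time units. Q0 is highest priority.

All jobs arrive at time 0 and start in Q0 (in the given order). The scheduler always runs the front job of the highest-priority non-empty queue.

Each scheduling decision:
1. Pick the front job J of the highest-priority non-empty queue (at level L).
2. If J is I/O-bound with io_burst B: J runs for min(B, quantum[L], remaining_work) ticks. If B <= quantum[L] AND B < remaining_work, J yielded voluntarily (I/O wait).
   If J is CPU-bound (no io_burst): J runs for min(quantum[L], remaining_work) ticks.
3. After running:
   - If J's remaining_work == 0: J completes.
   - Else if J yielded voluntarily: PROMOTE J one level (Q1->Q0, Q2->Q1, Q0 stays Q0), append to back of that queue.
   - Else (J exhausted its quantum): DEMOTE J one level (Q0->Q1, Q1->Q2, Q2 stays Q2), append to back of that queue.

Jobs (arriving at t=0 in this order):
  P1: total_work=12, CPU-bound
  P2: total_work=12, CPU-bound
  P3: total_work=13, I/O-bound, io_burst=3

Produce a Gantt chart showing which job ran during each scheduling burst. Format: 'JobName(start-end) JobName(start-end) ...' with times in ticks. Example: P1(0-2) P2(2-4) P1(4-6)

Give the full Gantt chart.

t=0-2: P1@Q0 runs 2, rem=10, quantum used, demote→Q1. Q0=[P2,P3] Q1=[P1] Q2=[]
t=2-4: P2@Q0 runs 2, rem=10, quantum used, demote→Q1. Q0=[P3] Q1=[P1,P2] Q2=[]
t=4-6: P3@Q0 runs 2, rem=11, quantum used, demote→Q1. Q0=[] Q1=[P1,P2,P3] Q2=[]
t=6-11: P1@Q1 runs 5, rem=5, quantum used, demote→Q2. Q0=[] Q1=[P2,P3] Q2=[P1]
t=11-16: P2@Q1 runs 5, rem=5, quantum used, demote→Q2. Q0=[] Q1=[P3] Q2=[P1,P2]
t=16-19: P3@Q1 runs 3, rem=8, I/O yield, promote→Q0. Q0=[P3] Q1=[] Q2=[P1,P2]
t=19-21: P3@Q0 runs 2, rem=6, quantum used, demote→Q1. Q0=[] Q1=[P3] Q2=[P1,P2]
t=21-24: P3@Q1 runs 3, rem=3, I/O yield, promote→Q0. Q0=[P3] Q1=[] Q2=[P1,P2]
t=24-26: P3@Q0 runs 2, rem=1, quantum used, demote→Q1. Q0=[] Q1=[P3] Q2=[P1,P2]
t=26-27: P3@Q1 runs 1, rem=0, completes. Q0=[] Q1=[] Q2=[P1,P2]
t=27-32: P1@Q2 runs 5, rem=0, completes. Q0=[] Q1=[] Q2=[P2]
t=32-37: P2@Q2 runs 5, rem=0, completes. Q0=[] Q1=[] Q2=[]

Answer: P1(0-2) P2(2-4) P3(4-6) P1(6-11) P2(11-16) P3(16-19) P3(19-21) P3(21-24) P3(24-26) P3(26-27) P1(27-32) P2(32-37)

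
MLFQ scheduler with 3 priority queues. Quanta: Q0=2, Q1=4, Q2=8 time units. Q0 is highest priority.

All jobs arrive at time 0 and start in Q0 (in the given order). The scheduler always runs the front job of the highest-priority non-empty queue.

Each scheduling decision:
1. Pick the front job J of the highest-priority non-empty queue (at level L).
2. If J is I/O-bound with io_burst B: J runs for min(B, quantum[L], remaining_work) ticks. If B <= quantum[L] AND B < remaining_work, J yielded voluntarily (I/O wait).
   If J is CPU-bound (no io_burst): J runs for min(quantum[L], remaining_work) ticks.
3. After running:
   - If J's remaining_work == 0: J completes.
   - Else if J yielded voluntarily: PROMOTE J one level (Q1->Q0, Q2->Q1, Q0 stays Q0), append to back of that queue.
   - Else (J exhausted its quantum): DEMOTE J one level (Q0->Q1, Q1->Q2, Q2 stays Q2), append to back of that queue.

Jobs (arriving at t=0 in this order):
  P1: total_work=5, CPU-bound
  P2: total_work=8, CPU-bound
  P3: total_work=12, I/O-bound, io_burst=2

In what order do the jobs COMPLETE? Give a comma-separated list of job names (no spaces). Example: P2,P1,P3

Answer: P3,P1,P2

Derivation:
t=0-2: P1@Q0 runs 2, rem=3, quantum used, demote→Q1. Q0=[P2,P3] Q1=[P1] Q2=[]
t=2-4: P2@Q0 runs 2, rem=6, quantum used, demote→Q1. Q0=[P3] Q1=[P1,P2] Q2=[]
t=4-6: P3@Q0 runs 2, rem=10, I/O yield, promote→Q0. Q0=[P3] Q1=[P1,P2] Q2=[]
t=6-8: P3@Q0 runs 2, rem=8, I/O yield, promote→Q0. Q0=[P3] Q1=[P1,P2] Q2=[]
t=8-10: P3@Q0 runs 2, rem=6, I/O yield, promote→Q0. Q0=[P3] Q1=[P1,P2] Q2=[]
t=10-12: P3@Q0 runs 2, rem=4, I/O yield, promote→Q0. Q0=[P3] Q1=[P1,P2] Q2=[]
t=12-14: P3@Q0 runs 2, rem=2, I/O yield, promote→Q0. Q0=[P3] Q1=[P1,P2] Q2=[]
t=14-16: P3@Q0 runs 2, rem=0, completes. Q0=[] Q1=[P1,P2] Q2=[]
t=16-19: P1@Q1 runs 3, rem=0, completes. Q0=[] Q1=[P2] Q2=[]
t=19-23: P2@Q1 runs 4, rem=2, quantum used, demote→Q2. Q0=[] Q1=[] Q2=[P2]
t=23-25: P2@Q2 runs 2, rem=0, completes. Q0=[] Q1=[] Q2=[]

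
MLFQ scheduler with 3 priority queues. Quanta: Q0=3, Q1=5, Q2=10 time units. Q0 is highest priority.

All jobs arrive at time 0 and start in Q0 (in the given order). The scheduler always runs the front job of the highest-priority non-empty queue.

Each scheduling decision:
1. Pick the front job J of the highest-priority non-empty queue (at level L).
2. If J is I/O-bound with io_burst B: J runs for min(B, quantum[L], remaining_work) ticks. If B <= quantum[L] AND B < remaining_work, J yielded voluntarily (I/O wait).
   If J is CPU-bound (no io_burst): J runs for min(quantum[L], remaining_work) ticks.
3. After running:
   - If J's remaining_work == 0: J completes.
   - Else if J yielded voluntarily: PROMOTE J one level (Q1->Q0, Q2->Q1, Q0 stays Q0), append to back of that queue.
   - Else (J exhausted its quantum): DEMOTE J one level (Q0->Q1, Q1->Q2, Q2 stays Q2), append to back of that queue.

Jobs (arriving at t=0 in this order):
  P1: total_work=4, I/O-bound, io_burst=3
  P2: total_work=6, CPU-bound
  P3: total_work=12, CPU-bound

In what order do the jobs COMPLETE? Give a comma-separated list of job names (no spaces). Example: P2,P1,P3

t=0-3: P1@Q0 runs 3, rem=1, I/O yield, promote→Q0. Q0=[P2,P3,P1] Q1=[] Q2=[]
t=3-6: P2@Q0 runs 3, rem=3, quantum used, demote→Q1. Q0=[P3,P1] Q1=[P2] Q2=[]
t=6-9: P3@Q0 runs 3, rem=9, quantum used, demote→Q1. Q0=[P1] Q1=[P2,P3] Q2=[]
t=9-10: P1@Q0 runs 1, rem=0, completes. Q0=[] Q1=[P2,P3] Q2=[]
t=10-13: P2@Q1 runs 3, rem=0, completes. Q0=[] Q1=[P3] Q2=[]
t=13-18: P3@Q1 runs 5, rem=4, quantum used, demote→Q2. Q0=[] Q1=[] Q2=[P3]
t=18-22: P3@Q2 runs 4, rem=0, completes. Q0=[] Q1=[] Q2=[]

Answer: P1,P2,P3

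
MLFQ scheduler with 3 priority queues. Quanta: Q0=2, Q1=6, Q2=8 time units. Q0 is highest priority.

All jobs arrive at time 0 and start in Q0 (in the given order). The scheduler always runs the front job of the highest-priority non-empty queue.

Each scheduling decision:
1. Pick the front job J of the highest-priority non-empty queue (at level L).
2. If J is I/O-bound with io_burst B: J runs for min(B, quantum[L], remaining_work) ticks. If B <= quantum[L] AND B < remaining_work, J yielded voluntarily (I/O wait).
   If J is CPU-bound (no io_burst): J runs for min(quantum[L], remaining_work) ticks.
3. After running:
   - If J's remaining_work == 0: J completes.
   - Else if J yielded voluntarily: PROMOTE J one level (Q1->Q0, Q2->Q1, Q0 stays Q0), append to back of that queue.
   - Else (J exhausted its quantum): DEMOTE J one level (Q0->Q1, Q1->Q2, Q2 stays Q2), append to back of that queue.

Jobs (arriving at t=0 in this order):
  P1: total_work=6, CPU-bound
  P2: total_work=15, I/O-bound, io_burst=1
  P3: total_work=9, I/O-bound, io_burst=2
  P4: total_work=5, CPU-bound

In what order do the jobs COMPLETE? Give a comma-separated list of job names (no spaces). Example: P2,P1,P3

Answer: P3,P2,P1,P4

Derivation:
t=0-2: P1@Q0 runs 2, rem=4, quantum used, demote→Q1. Q0=[P2,P3,P4] Q1=[P1] Q2=[]
t=2-3: P2@Q0 runs 1, rem=14, I/O yield, promote→Q0. Q0=[P3,P4,P2] Q1=[P1] Q2=[]
t=3-5: P3@Q0 runs 2, rem=7, I/O yield, promote→Q0. Q0=[P4,P2,P3] Q1=[P1] Q2=[]
t=5-7: P4@Q0 runs 2, rem=3, quantum used, demote→Q1. Q0=[P2,P3] Q1=[P1,P4] Q2=[]
t=7-8: P2@Q0 runs 1, rem=13, I/O yield, promote→Q0. Q0=[P3,P2] Q1=[P1,P4] Q2=[]
t=8-10: P3@Q0 runs 2, rem=5, I/O yield, promote→Q0. Q0=[P2,P3] Q1=[P1,P4] Q2=[]
t=10-11: P2@Q0 runs 1, rem=12, I/O yield, promote→Q0. Q0=[P3,P2] Q1=[P1,P4] Q2=[]
t=11-13: P3@Q0 runs 2, rem=3, I/O yield, promote→Q0. Q0=[P2,P3] Q1=[P1,P4] Q2=[]
t=13-14: P2@Q0 runs 1, rem=11, I/O yield, promote→Q0. Q0=[P3,P2] Q1=[P1,P4] Q2=[]
t=14-16: P3@Q0 runs 2, rem=1, I/O yield, promote→Q0. Q0=[P2,P3] Q1=[P1,P4] Q2=[]
t=16-17: P2@Q0 runs 1, rem=10, I/O yield, promote→Q0. Q0=[P3,P2] Q1=[P1,P4] Q2=[]
t=17-18: P3@Q0 runs 1, rem=0, completes. Q0=[P2] Q1=[P1,P4] Q2=[]
t=18-19: P2@Q0 runs 1, rem=9, I/O yield, promote→Q0. Q0=[P2] Q1=[P1,P4] Q2=[]
t=19-20: P2@Q0 runs 1, rem=8, I/O yield, promote→Q0. Q0=[P2] Q1=[P1,P4] Q2=[]
t=20-21: P2@Q0 runs 1, rem=7, I/O yield, promote→Q0. Q0=[P2] Q1=[P1,P4] Q2=[]
t=21-22: P2@Q0 runs 1, rem=6, I/O yield, promote→Q0. Q0=[P2] Q1=[P1,P4] Q2=[]
t=22-23: P2@Q0 runs 1, rem=5, I/O yield, promote→Q0. Q0=[P2] Q1=[P1,P4] Q2=[]
t=23-24: P2@Q0 runs 1, rem=4, I/O yield, promote→Q0. Q0=[P2] Q1=[P1,P4] Q2=[]
t=24-25: P2@Q0 runs 1, rem=3, I/O yield, promote→Q0. Q0=[P2] Q1=[P1,P4] Q2=[]
t=25-26: P2@Q0 runs 1, rem=2, I/O yield, promote→Q0. Q0=[P2] Q1=[P1,P4] Q2=[]
t=26-27: P2@Q0 runs 1, rem=1, I/O yield, promote→Q0. Q0=[P2] Q1=[P1,P4] Q2=[]
t=27-28: P2@Q0 runs 1, rem=0, completes. Q0=[] Q1=[P1,P4] Q2=[]
t=28-32: P1@Q1 runs 4, rem=0, completes. Q0=[] Q1=[P4] Q2=[]
t=32-35: P4@Q1 runs 3, rem=0, completes. Q0=[] Q1=[] Q2=[]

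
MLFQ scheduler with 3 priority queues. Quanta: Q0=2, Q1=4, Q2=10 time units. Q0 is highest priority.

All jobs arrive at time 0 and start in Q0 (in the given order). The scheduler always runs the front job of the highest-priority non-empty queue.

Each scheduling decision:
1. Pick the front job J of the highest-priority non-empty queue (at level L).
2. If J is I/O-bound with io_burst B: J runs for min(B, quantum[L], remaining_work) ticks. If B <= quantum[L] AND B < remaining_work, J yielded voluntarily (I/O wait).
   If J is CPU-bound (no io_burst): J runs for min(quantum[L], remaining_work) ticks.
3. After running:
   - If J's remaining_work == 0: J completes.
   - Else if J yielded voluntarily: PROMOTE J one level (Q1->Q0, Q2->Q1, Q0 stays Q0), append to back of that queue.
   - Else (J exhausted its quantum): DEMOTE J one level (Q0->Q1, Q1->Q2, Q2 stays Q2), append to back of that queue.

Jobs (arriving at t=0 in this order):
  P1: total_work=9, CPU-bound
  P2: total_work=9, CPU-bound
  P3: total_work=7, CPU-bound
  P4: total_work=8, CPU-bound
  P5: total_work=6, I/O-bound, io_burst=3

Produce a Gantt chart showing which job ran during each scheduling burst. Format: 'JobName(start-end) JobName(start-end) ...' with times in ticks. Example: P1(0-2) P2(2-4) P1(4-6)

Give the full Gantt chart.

t=0-2: P1@Q0 runs 2, rem=7, quantum used, demote→Q1. Q0=[P2,P3,P4,P5] Q1=[P1] Q2=[]
t=2-4: P2@Q0 runs 2, rem=7, quantum used, demote→Q1. Q0=[P3,P4,P5] Q1=[P1,P2] Q2=[]
t=4-6: P3@Q0 runs 2, rem=5, quantum used, demote→Q1. Q0=[P4,P5] Q1=[P1,P2,P3] Q2=[]
t=6-8: P4@Q0 runs 2, rem=6, quantum used, demote→Q1. Q0=[P5] Q1=[P1,P2,P3,P4] Q2=[]
t=8-10: P5@Q0 runs 2, rem=4, quantum used, demote→Q1. Q0=[] Q1=[P1,P2,P3,P4,P5] Q2=[]
t=10-14: P1@Q1 runs 4, rem=3, quantum used, demote→Q2. Q0=[] Q1=[P2,P3,P4,P5] Q2=[P1]
t=14-18: P2@Q1 runs 4, rem=3, quantum used, demote→Q2. Q0=[] Q1=[P3,P4,P5] Q2=[P1,P2]
t=18-22: P3@Q1 runs 4, rem=1, quantum used, demote→Q2. Q0=[] Q1=[P4,P5] Q2=[P1,P2,P3]
t=22-26: P4@Q1 runs 4, rem=2, quantum used, demote→Q2. Q0=[] Q1=[P5] Q2=[P1,P2,P3,P4]
t=26-29: P5@Q1 runs 3, rem=1, I/O yield, promote→Q0. Q0=[P5] Q1=[] Q2=[P1,P2,P3,P4]
t=29-30: P5@Q0 runs 1, rem=0, completes. Q0=[] Q1=[] Q2=[P1,P2,P3,P4]
t=30-33: P1@Q2 runs 3, rem=0, completes. Q0=[] Q1=[] Q2=[P2,P3,P4]
t=33-36: P2@Q2 runs 3, rem=0, completes. Q0=[] Q1=[] Q2=[P3,P4]
t=36-37: P3@Q2 runs 1, rem=0, completes. Q0=[] Q1=[] Q2=[P4]
t=37-39: P4@Q2 runs 2, rem=0, completes. Q0=[] Q1=[] Q2=[]

Answer: P1(0-2) P2(2-4) P3(4-6) P4(6-8) P5(8-10) P1(10-14) P2(14-18) P3(18-22) P4(22-26) P5(26-29) P5(29-30) P1(30-33) P2(33-36) P3(36-37) P4(37-39)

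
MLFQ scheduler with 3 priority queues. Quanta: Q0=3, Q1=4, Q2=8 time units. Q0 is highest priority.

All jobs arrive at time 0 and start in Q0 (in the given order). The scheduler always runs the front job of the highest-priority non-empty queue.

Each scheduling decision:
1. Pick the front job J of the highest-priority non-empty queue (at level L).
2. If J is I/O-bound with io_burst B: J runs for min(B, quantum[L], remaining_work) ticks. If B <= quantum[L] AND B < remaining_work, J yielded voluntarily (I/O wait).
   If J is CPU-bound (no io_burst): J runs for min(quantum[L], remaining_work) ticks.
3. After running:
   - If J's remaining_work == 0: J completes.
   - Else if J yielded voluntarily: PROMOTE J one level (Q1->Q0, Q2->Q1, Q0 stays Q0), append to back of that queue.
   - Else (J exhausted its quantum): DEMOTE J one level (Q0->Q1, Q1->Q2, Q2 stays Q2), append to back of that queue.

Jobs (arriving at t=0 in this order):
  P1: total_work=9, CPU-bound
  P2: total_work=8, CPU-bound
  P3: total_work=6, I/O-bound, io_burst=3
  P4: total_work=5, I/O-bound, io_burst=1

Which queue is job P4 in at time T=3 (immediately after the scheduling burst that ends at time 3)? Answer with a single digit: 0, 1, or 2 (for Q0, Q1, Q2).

Answer: 0

Derivation:
t=0-3: P1@Q0 runs 3, rem=6, quantum used, demote→Q1. Q0=[P2,P3,P4] Q1=[P1] Q2=[]
t=3-6: P2@Q0 runs 3, rem=5, quantum used, demote→Q1. Q0=[P3,P4] Q1=[P1,P2] Q2=[]
t=6-9: P3@Q0 runs 3, rem=3, I/O yield, promote→Q0. Q0=[P4,P3] Q1=[P1,P2] Q2=[]
t=9-10: P4@Q0 runs 1, rem=4, I/O yield, promote→Q0. Q0=[P3,P4] Q1=[P1,P2] Q2=[]
t=10-13: P3@Q0 runs 3, rem=0, completes. Q0=[P4] Q1=[P1,P2] Q2=[]
t=13-14: P4@Q0 runs 1, rem=3, I/O yield, promote→Q0. Q0=[P4] Q1=[P1,P2] Q2=[]
t=14-15: P4@Q0 runs 1, rem=2, I/O yield, promote→Q0. Q0=[P4] Q1=[P1,P2] Q2=[]
t=15-16: P4@Q0 runs 1, rem=1, I/O yield, promote→Q0. Q0=[P4] Q1=[P1,P2] Q2=[]
t=16-17: P4@Q0 runs 1, rem=0, completes. Q0=[] Q1=[P1,P2] Q2=[]
t=17-21: P1@Q1 runs 4, rem=2, quantum used, demote→Q2. Q0=[] Q1=[P2] Q2=[P1]
t=21-25: P2@Q1 runs 4, rem=1, quantum used, demote→Q2. Q0=[] Q1=[] Q2=[P1,P2]
t=25-27: P1@Q2 runs 2, rem=0, completes. Q0=[] Q1=[] Q2=[P2]
t=27-28: P2@Q2 runs 1, rem=0, completes. Q0=[] Q1=[] Q2=[]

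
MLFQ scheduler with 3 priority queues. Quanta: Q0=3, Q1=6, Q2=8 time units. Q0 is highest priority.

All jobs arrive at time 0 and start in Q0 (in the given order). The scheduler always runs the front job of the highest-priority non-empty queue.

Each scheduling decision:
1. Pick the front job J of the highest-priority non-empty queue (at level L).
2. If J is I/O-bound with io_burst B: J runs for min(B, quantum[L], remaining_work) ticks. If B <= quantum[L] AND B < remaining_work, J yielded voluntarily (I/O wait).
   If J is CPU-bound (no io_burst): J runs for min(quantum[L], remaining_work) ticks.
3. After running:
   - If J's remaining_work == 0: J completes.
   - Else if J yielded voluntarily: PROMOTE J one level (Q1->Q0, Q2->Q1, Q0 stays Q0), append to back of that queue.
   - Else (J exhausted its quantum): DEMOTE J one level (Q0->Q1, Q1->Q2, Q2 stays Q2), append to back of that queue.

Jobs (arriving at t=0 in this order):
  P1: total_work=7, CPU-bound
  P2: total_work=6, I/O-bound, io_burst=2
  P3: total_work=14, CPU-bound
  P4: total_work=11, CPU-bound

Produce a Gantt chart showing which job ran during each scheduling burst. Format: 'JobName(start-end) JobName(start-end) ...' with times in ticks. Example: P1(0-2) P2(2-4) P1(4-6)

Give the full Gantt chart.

t=0-3: P1@Q0 runs 3, rem=4, quantum used, demote→Q1. Q0=[P2,P3,P4] Q1=[P1] Q2=[]
t=3-5: P2@Q0 runs 2, rem=4, I/O yield, promote→Q0. Q0=[P3,P4,P2] Q1=[P1] Q2=[]
t=5-8: P3@Q0 runs 3, rem=11, quantum used, demote→Q1. Q0=[P4,P2] Q1=[P1,P3] Q2=[]
t=8-11: P4@Q0 runs 3, rem=8, quantum used, demote→Q1. Q0=[P2] Q1=[P1,P3,P4] Q2=[]
t=11-13: P2@Q0 runs 2, rem=2, I/O yield, promote→Q0. Q0=[P2] Q1=[P1,P3,P4] Q2=[]
t=13-15: P2@Q0 runs 2, rem=0, completes. Q0=[] Q1=[P1,P3,P4] Q2=[]
t=15-19: P1@Q1 runs 4, rem=0, completes. Q0=[] Q1=[P3,P4] Q2=[]
t=19-25: P3@Q1 runs 6, rem=5, quantum used, demote→Q2. Q0=[] Q1=[P4] Q2=[P3]
t=25-31: P4@Q1 runs 6, rem=2, quantum used, demote→Q2. Q0=[] Q1=[] Q2=[P3,P4]
t=31-36: P3@Q2 runs 5, rem=0, completes. Q0=[] Q1=[] Q2=[P4]
t=36-38: P4@Q2 runs 2, rem=0, completes. Q0=[] Q1=[] Q2=[]

Answer: P1(0-3) P2(3-5) P3(5-8) P4(8-11) P2(11-13) P2(13-15) P1(15-19) P3(19-25) P4(25-31) P3(31-36) P4(36-38)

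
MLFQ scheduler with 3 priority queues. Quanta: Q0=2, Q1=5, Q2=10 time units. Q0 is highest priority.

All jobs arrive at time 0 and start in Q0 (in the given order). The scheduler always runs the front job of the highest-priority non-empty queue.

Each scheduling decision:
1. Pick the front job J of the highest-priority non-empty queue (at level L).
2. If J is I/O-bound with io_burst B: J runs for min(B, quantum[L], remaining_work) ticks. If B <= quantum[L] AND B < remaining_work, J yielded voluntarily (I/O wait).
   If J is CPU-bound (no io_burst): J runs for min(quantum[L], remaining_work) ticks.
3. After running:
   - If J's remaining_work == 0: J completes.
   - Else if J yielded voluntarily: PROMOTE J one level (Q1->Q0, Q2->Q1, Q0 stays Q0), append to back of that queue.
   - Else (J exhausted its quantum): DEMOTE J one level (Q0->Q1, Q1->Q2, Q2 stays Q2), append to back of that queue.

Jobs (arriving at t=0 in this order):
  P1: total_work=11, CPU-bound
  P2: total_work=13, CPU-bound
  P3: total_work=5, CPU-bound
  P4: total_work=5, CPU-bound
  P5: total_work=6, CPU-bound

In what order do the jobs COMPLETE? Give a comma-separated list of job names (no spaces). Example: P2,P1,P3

Answer: P3,P4,P5,P1,P2

Derivation:
t=0-2: P1@Q0 runs 2, rem=9, quantum used, demote→Q1. Q0=[P2,P3,P4,P5] Q1=[P1] Q2=[]
t=2-4: P2@Q0 runs 2, rem=11, quantum used, demote→Q1. Q0=[P3,P4,P5] Q1=[P1,P2] Q2=[]
t=4-6: P3@Q0 runs 2, rem=3, quantum used, demote→Q1. Q0=[P4,P5] Q1=[P1,P2,P3] Q2=[]
t=6-8: P4@Q0 runs 2, rem=3, quantum used, demote→Q1. Q0=[P5] Q1=[P1,P2,P3,P4] Q2=[]
t=8-10: P5@Q0 runs 2, rem=4, quantum used, demote→Q1. Q0=[] Q1=[P1,P2,P3,P4,P5] Q2=[]
t=10-15: P1@Q1 runs 5, rem=4, quantum used, demote→Q2. Q0=[] Q1=[P2,P3,P4,P5] Q2=[P1]
t=15-20: P2@Q1 runs 5, rem=6, quantum used, demote→Q2. Q0=[] Q1=[P3,P4,P5] Q2=[P1,P2]
t=20-23: P3@Q1 runs 3, rem=0, completes. Q0=[] Q1=[P4,P5] Q2=[P1,P2]
t=23-26: P4@Q1 runs 3, rem=0, completes. Q0=[] Q1=[P5] Q2=[P1,P2]
t=26-30: P5@Q1 runs 4, rem=0, completes. Q0=[] Q1=[] Q2=[P1,P2]
t=30-34: P1@Q2 runs 4, rem=0, completes. Q0=[] Q1=[] Q2=[P2]
t=34-40: P2@Q2 runs 6, rem=0, completes. Q0=[] Q1=[] Q2=[]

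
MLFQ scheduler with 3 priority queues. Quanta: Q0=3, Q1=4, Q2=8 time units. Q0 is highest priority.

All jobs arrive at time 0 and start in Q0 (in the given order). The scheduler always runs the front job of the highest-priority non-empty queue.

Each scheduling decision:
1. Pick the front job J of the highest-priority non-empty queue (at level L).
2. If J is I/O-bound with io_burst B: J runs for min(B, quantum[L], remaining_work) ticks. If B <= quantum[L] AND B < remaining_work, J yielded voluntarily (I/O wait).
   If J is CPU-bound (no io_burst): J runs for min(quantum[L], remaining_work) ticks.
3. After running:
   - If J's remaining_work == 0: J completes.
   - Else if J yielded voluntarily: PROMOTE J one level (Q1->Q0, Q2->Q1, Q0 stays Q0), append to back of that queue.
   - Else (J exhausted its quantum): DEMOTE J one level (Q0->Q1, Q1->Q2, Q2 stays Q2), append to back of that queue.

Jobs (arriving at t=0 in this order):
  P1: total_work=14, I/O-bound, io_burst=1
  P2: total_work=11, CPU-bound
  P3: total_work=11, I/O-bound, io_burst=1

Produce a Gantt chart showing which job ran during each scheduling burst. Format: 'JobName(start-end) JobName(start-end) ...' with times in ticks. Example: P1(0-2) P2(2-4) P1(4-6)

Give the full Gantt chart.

t=0-1: P1@Q0 runs 1, rem=13, I/O yield, promote→Q0. Q0=[P2,P3,P1] Q1=[] Q2=[]
t=1-4: P2@Q0 runs 3, rem=8, quantum used, demote→Q1. Q0=[P3,P1] Q1=[P2] Q2=[]
t=4-5: P3@Q0 runs 1, rem=10, I/O yield, promote→Q0. Q0=[P1,P3] Q1=[P2] Q2=[]
t=5-6: P1@Q0 runs 1, rem=12, I/O yield, promote→Q0. Q0=[P3,P1] Q1=[P2] Q2=[]
t=6-7: P3@Q0 runs 1, rem=9, I/O yield, promote→Q0. Q0=[P1,P3] Q1=[P2] Q2=[]
t=7-8: P1@Q0 runs 1, rem=11, I/O yield, promote→Q0. Q0=[P3,P1] Q1=[P2] Q2=[]
t=8-9: P3@Q0 runs 1, rem=8, I/O yield, promote→Q0. Q0=[P1,P3] Q1=[P2] Q2=[]
t=9-10: P1@Q0 runs 1, rem=10, I/O yield, promote→Q0. Q0=[P3,P1] Q1=[P2] Q2=[]
t=10-11: P3@Q0 runs 1, rem=7, I/O yield, promote→Q0. Q0=[P1,P3] Q1=[P2] Q2=[]
t=11-12: P1@Q0 runs 1, rem=9, I/O yield, promote→Q0. Q0=[P3,P1] Q1=[P2] Q2=[]
t=12-13: P3@Q0 runs 1, rem=6, I/O yield, promote→Q0. Q0=[P1,P3] Q1=[P2] Q2=[]
t=13-14: P1@Q0 runs 1, rem=8, I/O yield, promote→Q0. Q0=[P3,P1] Q1=[P2] Q2=[]
t=14-15: P3@Q0 runs 1, rem=5, I/O yield, promote→Q0. Q0=[P1,P3] Q1=[P2] Q2=[]
t=15-16: P1@Q0 runs 1, rem=7, I/O yield, promote→Q0. Q0=[P3,P1] Q1=[P2] Q2=[]
t=16-17: P3@Q0 runs 1, rem=4, I/O yield, promote→Q0. Q0=[P1,P3] Q1=[P2] Q2=[]
t=17-18: P1@Q0 runs 1, rem=6, I/O yield, promote→Q0. Q0=[P3,P1] Q1=[P2] Q2=[]
t=18-19: P3@Q0 runs 1, rem=3, I/O yield, promote→Q0. Q0=[P1,P3] Q1=[P2] Q2=[]
t=19-20: P1@Q0 runs 1, rem=5, I/O yield, promote→Q0. Q0=[P3,P1] Q1=[P2] Q2=[]
t=20-21: P3@Q0 runs 1, rem=2, I/O yield, promote→Q0. Q0=[P1,P3] Q1=[P2] Q2=[]
t=21-22: P1@Q0 runs 1, rem=4, I/O yield, promote→Q0. Q0=[P3,P1] Q1=[P2] Q2=[]
t=22-23: P3@Q0 runs 1, rem=1, I/O yield, promote→Q0. Q0=[P1,P3] Q1=[P2] Q2=[]
t=23-24: P1@Q0 runs 1, rem=3, I/O yield, promote→Q0. Q0=[P3,P1] Q1=[P2] Q2=[]
t=24-25: P3@Q0 runs 1, rem=0, completes. Q0=[P1] Q1=[P2] Q2=[]
t=25-26: P1@Q0 runs 1, rem=2, I/O yield, promote→Q0. Q0=[P1] Q1=[P2] Q2=[]
t=26-27: P1@Q0 runs 1, rem=1, I/O yield, promote→Q0. Q0=[P1] Q1=[P2] Q2=[]
t=27-28: P1@Q0 runs 1, rem=0, completes. Q0=[] Q1=[P2] Q2=[]
t=28-32: P2@Q1 runs 4, rem=4, quantum used, demote→Q2. Q0=[] Q1=[] Q2=[P2]
t=32-36: P2@Q2 runs 4, rem=0, completes. Q0=[] Q1=[] Q2=[]

Answer: P1(0-1) P2(1-4) P3(4-5) P1(5-6) P3(6-7) P1(7-8) P3(8-9) P1(9-10) P3(10-11) P1(11-12) P3(12-13) P1(13-14) P3(14-15) P1(15-16) P3(16-17) P1(17-18) P3(18-19) P1(19-20) P3(20-21) P1(21-22) P3(22-23) P1(23-24) P3(24-25) P1(25-26) P1(26-27) P1(27-28) P2(28-32) P2(32-36)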